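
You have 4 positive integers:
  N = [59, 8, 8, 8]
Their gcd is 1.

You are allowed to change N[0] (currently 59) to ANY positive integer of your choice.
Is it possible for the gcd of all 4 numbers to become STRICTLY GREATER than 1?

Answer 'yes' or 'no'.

Answer: yes

Derivation:
Current gcd = 1
gcd of all OTHER numbers (without N[0]=59): gcd([8, 8, 8]) = 8
The new gcd after any change is gcd(8, new_value).
This can be at most 8.
Since 8 > old gcd 1, the gcd CAN increase (e.g., set N[0] = 8).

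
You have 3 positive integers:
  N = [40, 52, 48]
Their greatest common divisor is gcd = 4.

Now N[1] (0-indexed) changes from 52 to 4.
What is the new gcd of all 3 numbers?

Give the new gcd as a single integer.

Numbers: [40, 52, 48], gcd = 4
Change: index 1, 52 -> 4
gcd of the OTHER numbers (without index 1): gcd([40, 48]) = 8
New gcd = gcd(g_others, new_val) = gcd(8, 4) = 4

Answer: 4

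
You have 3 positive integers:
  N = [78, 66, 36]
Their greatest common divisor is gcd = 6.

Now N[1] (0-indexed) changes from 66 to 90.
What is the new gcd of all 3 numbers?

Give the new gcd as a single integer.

Answer: 6

Derivation:
Numbers: [78, 66, 36], gcd = 6
Change: index 1, 66 -> 90
gcd of the OTHER numbers (without index 1): gcd([78, 36]) = 6
New gcd = gcd(g_others, new_val) = gcd(6, 90) = 6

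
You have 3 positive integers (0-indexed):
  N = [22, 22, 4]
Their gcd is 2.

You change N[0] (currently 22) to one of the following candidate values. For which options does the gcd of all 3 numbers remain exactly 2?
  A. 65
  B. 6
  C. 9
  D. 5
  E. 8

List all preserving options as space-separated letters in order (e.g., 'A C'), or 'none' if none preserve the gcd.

Old gcd = 2; gcd of others (without N[0]) = 2
New gcd for candidate v: gcd(2, v). Preserves old gcd iff gcd(2, v) = 2.
  Option A: v=65, gcd(2,65)=1 -> changes
  Option B: v=6, gcd(2,6)=2 -> preserves
  Option C: v=9, gcd(2,9)=1 -> changes
  Option D: v=5, gcd(2,5)=1 -> changes
  Option E: v=8, gcd(2,8)=2 -> preserves

Answer: B E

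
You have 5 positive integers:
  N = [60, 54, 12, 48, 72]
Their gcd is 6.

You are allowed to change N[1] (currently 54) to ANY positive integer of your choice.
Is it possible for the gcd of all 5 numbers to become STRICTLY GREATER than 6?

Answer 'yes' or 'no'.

Answer: yes

Derivation:
Current gcd = 6
gcd of all OTHER numbers (without N[1]=54): gcd([60, 12, 48, 72]) = 12
The new gcd after any change is gcd(12, new_value).
This can be at most 12.
Since 12 > old gcd 6, the gcd CAN increase (e.g., set N[1] = 12).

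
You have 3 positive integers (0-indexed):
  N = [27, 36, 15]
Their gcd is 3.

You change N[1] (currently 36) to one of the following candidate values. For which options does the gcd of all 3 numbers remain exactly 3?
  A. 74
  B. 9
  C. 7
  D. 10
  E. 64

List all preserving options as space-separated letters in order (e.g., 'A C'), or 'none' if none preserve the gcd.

Answer: B

Derivation:
Old gcd = 3; gcd of others (without N[1]) = 3
New gcd for candidate v: gcd(3, v). Preserves old gcd iff gcd(3, v) = 3.
  Option A: v=74, gcd(3,74)=1 -> changes
  Option B: v=9, gcd(3,9)=3 -> preserves
  Option C: v=7, gcd(3,7)=1 -> changes
  Option D: v=10, gcd(3,10)=1 -> changes
  Option E: v=64, gcd(3,64)=1 -> changes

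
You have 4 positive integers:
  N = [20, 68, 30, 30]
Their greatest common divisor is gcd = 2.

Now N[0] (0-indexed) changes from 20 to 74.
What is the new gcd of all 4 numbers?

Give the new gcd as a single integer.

Numbers: [20, 68, 30, 30], gcd = 2
Change: index 0, 20 -> 74
gcd of the OTHER numbers (without index 0): gcd([68, 30, 30]) = 2
New gcd = gcd(g_others, new_val) = gcd(2, 74) = 2

Answer: 2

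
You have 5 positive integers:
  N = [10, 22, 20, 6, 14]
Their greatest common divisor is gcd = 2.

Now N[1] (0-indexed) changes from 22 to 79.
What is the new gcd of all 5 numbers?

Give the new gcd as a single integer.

Numbers: [10, 22, 20, 6, 14], gcd = 2
Change: index 1, 22 -> 79
gcd of the OTHER numbers (without index 1): gcd([10, 20, 6, 14]) = 2
New gcd = gcd(g_others, new_val) = gcd(2, 79) = 1

Answer: 1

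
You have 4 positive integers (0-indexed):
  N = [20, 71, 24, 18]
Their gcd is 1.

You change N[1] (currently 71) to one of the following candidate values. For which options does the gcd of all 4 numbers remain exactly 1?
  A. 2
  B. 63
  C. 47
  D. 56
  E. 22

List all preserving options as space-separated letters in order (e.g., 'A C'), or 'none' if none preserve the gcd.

Answer: B C

Derivation:
Old gcd = 1; gcd of others (without N[1]) = 2
New gcd for candidate v: gcd(2, v). Preserves old gcd iff gcd(2, v) = 1.
  Option A: v=2, gcd(2,2)=2 -> changes
  Option B: v=63, gcd(2,63)=1 -> preserves
  Option C: v=47, gcd(2,47)=1 -> preserves
  Option D: v=56, gcd(2,56)=2 -> changes
  Option E: v=22, gcd(2,22)=2 -> changes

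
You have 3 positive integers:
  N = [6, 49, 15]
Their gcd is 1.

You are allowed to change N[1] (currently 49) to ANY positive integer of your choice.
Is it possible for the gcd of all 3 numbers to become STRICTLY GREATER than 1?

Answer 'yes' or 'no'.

Current gcd = 1
gcd of all OTHER numbers (without N[1]=49): gcd([6, 15]) = 3
The new gcd after any change is gcd(3, new_value).
This can be at most 3.
Since 3 > old gcd 1, the gcd CAN increase (e.g., set N[1] = 3).

Answer: yes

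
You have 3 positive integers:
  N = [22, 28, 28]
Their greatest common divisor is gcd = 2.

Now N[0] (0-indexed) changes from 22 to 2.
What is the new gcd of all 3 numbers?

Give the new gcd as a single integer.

Numbers: [22, 28, 28], gcd = 2
Change: index 0, 22 -> 2
gcd of the OTHER numbers (without index 0): gcd([28, 28]) = 28
New gcd = gcd(g_others, new_val) = gcd(28, 2) = 2

Answer: 2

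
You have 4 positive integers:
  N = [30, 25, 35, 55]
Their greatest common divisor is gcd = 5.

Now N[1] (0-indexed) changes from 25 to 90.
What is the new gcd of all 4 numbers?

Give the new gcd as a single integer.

Numbers: [30, 25, 35, 55], gcd = 5
Change: index 1, 25 -> 90
gcd of the OTHER numbers (without index 1): gcd([30, 35, 55]) = 5
New gcd = gcd(g_others, new_val) = gcd(5, 90) = 5

Answer: 5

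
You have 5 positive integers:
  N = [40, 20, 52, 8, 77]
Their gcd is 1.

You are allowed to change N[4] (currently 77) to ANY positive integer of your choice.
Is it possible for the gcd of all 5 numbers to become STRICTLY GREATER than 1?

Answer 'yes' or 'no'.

Answer: yes

Derivation:
Current gcd = 1
gcd of all OTHER numbers (without N[4]=77): gcd([40, 20, 52, 8]) = 4
The new gcd after any change is gcd(4, new_value).
This can be at most 4.
Since 4 > old gcd 1, the gcd CAN increase (e.g., set N[4] = 4).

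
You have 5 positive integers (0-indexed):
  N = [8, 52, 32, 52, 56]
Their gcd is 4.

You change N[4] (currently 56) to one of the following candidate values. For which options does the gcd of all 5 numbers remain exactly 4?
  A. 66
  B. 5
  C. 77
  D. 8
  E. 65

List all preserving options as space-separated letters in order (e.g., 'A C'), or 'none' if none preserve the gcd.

Answer: D

Derivation:
Old gcd = 4; gcd of others (without N[4]) = 4
New gcd for candidate v: gcd(4, v). Preserves old gcd iff gcd(4, v) = 4.
  Option A: v=66, gcd(4,66)=2 -> changes
  Option B: v=5, gcd(4,5)=1 -> changes
  Option C: v=77, gcd(4,77)=1 -> changes
  Option D: v=8, gcd(4,8)=4 -> preserves
  Option E: v=65, gcd(4,65)=1 -> changes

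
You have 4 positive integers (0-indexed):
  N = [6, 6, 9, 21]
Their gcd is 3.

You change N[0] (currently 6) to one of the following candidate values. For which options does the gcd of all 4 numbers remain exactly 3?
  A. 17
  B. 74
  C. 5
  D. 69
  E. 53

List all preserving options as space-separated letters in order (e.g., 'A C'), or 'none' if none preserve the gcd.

Old gcd = 3; gcd of others (without N[0]) = 3
New gcd for candidate v: gcd(3, v). Preserves old gcd iff gcd(3, v) = 3.
  Option A: v=17, gcd(3,17)=1 -> changes
  Option B: v=74, gcd(3,74)=1 -> changes
  Option C: v=5, gcd(3,5)=1 -> changes
  Option D: v=69, gcd(3,69)=3 -> preserves
  Option E: v=53, gcd(3,53)=1 -> changes

Answer: D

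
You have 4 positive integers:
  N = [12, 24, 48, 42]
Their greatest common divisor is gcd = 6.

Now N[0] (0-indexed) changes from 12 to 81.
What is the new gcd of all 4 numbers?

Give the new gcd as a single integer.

Numbers: [12, 24, 48, 42], gcd = 6
Change: index 0, 12 -> 81
gcd of the OTHER numbers (without index 0): gcd([24, 48, 42]) = 6
New gcd = gcd(g_others, new_val) = gcd(6, 81) = 3

Answer: 3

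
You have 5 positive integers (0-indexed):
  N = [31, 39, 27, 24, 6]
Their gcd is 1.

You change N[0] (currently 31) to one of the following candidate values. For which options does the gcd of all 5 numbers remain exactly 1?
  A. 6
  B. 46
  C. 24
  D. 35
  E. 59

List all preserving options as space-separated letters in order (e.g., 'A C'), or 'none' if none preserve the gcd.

Old gcd = 1; gcd of others (without N[0]) = 3
New gcd for candidate v: gcd(3, v). Preserves old gcd iff gcd(3, v) = 1.
  Option A: v=6, gcd(3,6)=3 -> changes
  Option B: v=46, gcd(3,46)=1 -> preserves
  Option C: v=24, gcd(3,24)=3 -> changes
  Option D: v=35, gcd(3,35)=1 -> preserves
  Option E: v=59, gcd(3,59)=1 -> preserves

Answer: B D E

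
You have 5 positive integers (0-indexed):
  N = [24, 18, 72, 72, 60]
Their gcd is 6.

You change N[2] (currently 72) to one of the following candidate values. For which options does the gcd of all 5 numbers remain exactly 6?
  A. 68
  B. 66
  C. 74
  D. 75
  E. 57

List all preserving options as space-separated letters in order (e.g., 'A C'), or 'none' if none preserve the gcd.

Old gcd = 6; gcd of others (without N[2]) = 6
New gcd for candidate v: gcd(6, v). Preserves old gcd iff gcd(6, v) = 6.
  Option A: v=68, gcd(6,68)=2 -> changes
  Option B: v=66, gcd(6,66)=6 -> preserves
  Option C: v=74, gcd(6,74)=2 -> changes
  Option D: v=75, gcd(6,75)=3 -> changes
  Option E: v=57, gcd(6,57)=3 -> changes

Answer: B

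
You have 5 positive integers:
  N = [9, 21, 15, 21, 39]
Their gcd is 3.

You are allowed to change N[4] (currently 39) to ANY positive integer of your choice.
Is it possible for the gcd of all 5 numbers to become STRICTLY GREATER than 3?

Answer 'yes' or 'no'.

Answer: no

Derivation:
Current gcd = 3
gcd of all OTHER numbers (without N[4]=39): gcd([9, 21, 15, 21]) = 3
The new gcd after any change is gcd(3, new_value).
This can be at most 3.
Since 3 = old gcd 3, the gcd can only stay the same or decrease.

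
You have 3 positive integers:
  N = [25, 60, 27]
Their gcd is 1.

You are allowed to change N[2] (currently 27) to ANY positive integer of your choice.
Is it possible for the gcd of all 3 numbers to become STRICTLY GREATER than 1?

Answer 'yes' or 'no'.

Answer: yes

Derivation:
Current gcd = 1
gcd of all OTHER numbers (without N[2]=27): gcd([25, 60]) = 5
The new gcd after any change is gcd(5, new_value).
This can be at most 5.
Since 5 > old gcd 1, the gcd CAN increase (e.g., set N[2] = 5).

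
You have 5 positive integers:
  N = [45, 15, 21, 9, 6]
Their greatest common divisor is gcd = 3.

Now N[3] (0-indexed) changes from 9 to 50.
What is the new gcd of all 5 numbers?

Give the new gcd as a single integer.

Numbers: [45, 15, 21, 9, 6], gcd = 3
Change: index 3, 9 -> 50
gcd of the OTHER numbers (without index 3): gcd([45, 15, 21, 6]) = 3
New gcd = gcd(g_others, new_val) = gcd(3, 50) = 1

Answer: 1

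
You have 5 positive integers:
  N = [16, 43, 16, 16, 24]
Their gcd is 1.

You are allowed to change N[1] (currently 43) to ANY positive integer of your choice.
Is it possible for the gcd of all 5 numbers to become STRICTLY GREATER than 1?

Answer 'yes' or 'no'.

Answer: yes

Derivation:
Current gcd = 1
gcd of all OTHER numbers (without N[1]=43): gcd([16, 16, 16, 24]) = 8
The new gcd after any change is gcd(8, new_value).
This can be at most 8.
Since 8 > old gcd 1, the gcd CAN increase (e.g., set N[1] = 8).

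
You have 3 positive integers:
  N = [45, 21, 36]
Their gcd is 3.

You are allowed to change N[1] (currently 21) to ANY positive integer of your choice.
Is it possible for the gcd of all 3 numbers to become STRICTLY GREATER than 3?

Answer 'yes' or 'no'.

Current gcd = 3
gcd of all OTHER numbers (without N[1]=21): gcd([45, 36]) = 9
The new gcd after any change is gcd(9, new_value).
This can be at most 9.
Since 9 > old gcd 3, the gcd CAN increase (e.g., set N[1] = 9).

Answer: yes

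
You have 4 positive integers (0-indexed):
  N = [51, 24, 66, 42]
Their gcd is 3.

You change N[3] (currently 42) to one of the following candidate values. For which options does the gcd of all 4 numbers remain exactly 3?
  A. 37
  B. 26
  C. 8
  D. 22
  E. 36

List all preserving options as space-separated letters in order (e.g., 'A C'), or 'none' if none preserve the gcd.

Old gcd = 3; gcd of others (without N[3]) = 3
New gcd for candidate v: gcd(3, v). Preserves old gcd iff gcd(3, v) = 3.
  Option A: v=37, gcd(3,37)=1 -> changes
  Option B: v=26, gcd(3,26)=1 -> changes
  Option C: v=8, gcd(3,8)=1 -> changes
  Option D: v=22, gcd(3,22)=1 -> changes
  Option E: v=36, gcd(3,36)=3 -> preserves

Answer: E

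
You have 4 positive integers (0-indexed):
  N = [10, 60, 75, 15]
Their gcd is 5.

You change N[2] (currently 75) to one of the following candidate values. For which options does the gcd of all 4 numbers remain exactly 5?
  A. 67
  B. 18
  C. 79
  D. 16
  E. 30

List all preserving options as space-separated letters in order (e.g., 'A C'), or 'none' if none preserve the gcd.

Old gcd = 5; gcd of others (without N[2]) = 5
New gcd for candidate v: gcd(5, v). Preserves old gcd iff gcd(5, v) = 5.
  Option A: v=67, gcd(5,67)=1 -> changes
  Option B: v=18, gcd(5,18)=1 -> changes
  Option C: v=79, gcd(5,79)=1 -> changes
  Option D: v=16, gcd(5,16)=1 -> changes
  Option E: v=30, gcd(5,30)=5 -> preserves

Answer: E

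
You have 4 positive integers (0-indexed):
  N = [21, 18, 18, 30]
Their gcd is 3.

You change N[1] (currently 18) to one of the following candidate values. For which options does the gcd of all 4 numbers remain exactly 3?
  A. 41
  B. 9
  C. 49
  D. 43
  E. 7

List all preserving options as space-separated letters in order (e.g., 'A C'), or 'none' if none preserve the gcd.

Answer: B

Derivation:
Old gcd = 3; gcd of others (without N[1]) = 3
New gcd for candidate v: gcd(3, v). Preserves old gcd iff gcd(3, v) = 3.
  Option A: v=41, gcd(3,41)=1 -> changes
  Option B: v=9, gcd(3,9)=3 -> preserves
  Option C: v=49, gcd(3,49)=1 -> changes
  Option D: v=43, gcd(3,43)=1 -> changes
  Option E: v=7, gcd(3,7)=1 -> changes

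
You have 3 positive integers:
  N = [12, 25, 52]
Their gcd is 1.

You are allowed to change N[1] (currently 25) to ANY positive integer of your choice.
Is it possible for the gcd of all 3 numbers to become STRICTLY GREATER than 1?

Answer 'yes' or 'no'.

Current gcd = 1
gcd of all OTHER numbers (without N[1]=25): gcd([12, 52]) = 4
The new gcd after any change is gcd(4, new_value).
This can be at most 4.
Since 4 > old gcd 1, the gcd CAN increase (e.g., set N[1] = 4).

Answer: yes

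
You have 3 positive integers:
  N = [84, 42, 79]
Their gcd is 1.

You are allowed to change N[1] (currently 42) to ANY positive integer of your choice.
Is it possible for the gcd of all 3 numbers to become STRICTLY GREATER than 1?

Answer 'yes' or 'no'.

Current gcd = 1
gcd of all OTHER numbers (without N[1]=42): gcd([84, 79]) = 1
The new gcd after any change is gcd(1, new_value).
This can be at most 1.
Since 1 = old gcd 1, the gcd can only stay the same or decrease.

Answer: no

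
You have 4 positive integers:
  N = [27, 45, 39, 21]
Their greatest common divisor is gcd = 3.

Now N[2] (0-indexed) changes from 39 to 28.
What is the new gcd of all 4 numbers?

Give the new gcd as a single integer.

Numbers: [27, 45, 39, 21], gcd = 3
Change: index 2, 39 -> 28
gcd of the OTHER numbers (without index 2): gcd([27, 45, 21]) = 3
New gcd = gcd(g_others, new_val) = gcd(3, 28) = 1

Answer: 1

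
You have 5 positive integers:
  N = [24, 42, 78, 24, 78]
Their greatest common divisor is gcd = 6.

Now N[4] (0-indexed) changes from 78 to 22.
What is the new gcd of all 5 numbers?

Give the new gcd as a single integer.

Numbers: [24, 42, 78, 24, 78], gcd = 6
Change: index 4, 78 -> 22
gcd of the OTHER numbers (without index 4): gcd([24, 42, 78, 24]) = 6
New gcd = gcd(g_others, new_val) = gcd(6, 22) = 2

Answer: 2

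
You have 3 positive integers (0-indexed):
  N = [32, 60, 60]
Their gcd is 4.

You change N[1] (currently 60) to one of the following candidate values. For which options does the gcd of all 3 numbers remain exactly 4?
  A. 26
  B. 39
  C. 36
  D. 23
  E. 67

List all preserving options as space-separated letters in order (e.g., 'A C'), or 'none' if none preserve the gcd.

Answer: C

Derivation:
Old gcd = 4; gcd of others (without N[1]) = 4
New gcd for candidate v: gcd(4, v). Preserves old gcd iff gcd(4, v) = 4.
  Option A: v=26, gcd(4,26)=2 -> changes
  Option B: v=39, gcd(4,39)=1 -> changes
  Option C: v=36, gcd(4,36)=4 -> preserves
  Option D: v=23, gcd(4,23)=1 -> changes
  Option E: v=67, gcd(4,67)=1 -> changes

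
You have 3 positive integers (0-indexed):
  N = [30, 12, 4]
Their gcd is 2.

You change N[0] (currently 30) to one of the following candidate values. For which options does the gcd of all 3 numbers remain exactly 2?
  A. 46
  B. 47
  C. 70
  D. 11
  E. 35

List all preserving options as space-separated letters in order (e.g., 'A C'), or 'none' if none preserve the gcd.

Old gcd = 2; gcd of others (without N[0]) = 4
New gcd for candidate v: gcd(4, v). Preserves old gcd iff gcd(4, v) = 2.
  Option A: v=46, gcd(4,46)=2 -> preserves
  Option B: v=47, gcd(4,47)=1 -> changes
  Option C: v=70, gcd(4,70)=2 -> preserves
  Option D: v=11, gcd(4,11)=1 -> changes
  Option E: v=35, gcd(4,35)=1 -> changes

Answer: A C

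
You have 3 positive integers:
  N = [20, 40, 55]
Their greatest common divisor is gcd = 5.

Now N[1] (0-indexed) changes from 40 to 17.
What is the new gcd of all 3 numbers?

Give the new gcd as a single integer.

Numbers: [20, 40, 55], gcd = 5
Change: index 1, 40 -> 17
gcd of the OTHER numbers (without index 1): gcd([20, 55]) = 5
New gcd = gcd(g_others, new_val) = gcd(5, 17) = 1

Answer: 1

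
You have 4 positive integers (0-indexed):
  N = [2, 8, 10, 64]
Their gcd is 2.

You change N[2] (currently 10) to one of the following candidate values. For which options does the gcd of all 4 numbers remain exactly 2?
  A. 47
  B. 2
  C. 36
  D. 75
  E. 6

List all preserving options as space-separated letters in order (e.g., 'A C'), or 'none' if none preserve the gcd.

Answer: B C E

Derivation:
Old gcd = 2; gcd of others (without N[2]) = 2
New gcd for candidate v: gcd(2, v). Preserves old gcd iff gcd(2, v) = 2.
  Option A: v=47, gcd(2,47)=1 -> changes
  Option B: v=2, gcd(2,2)=2 -> preserves
  Option C: v=36, gcd(2,36)=2 -> preserves
  Option D: v=75, gcd(2,75)=1 -> changes
  Option E: v=6, gcd(2,6)=2 -> preserves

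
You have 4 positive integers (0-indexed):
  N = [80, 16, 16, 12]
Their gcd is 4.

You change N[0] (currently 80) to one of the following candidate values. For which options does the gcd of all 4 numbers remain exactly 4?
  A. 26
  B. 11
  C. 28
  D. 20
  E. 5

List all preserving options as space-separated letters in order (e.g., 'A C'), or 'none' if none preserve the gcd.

Old gcd = 4; gcd of others (without N[0]) = 4
New gcd for candidate v: gcd(4, v). Preserves old gcd iff gcd(4, v) = 4.
  Option A: v=26, gcd(4,26)=2 -> changes
  Option B: v=11, gcd(4,11)=1 -> changes
  Option C: v=28, gcd(4,28)=4 -> preserves
  Option D: v=20, gcd(4,20)=4 -> preserves
  Option E: v=5, gcd(4,5)=1 -> changes

Answer: C D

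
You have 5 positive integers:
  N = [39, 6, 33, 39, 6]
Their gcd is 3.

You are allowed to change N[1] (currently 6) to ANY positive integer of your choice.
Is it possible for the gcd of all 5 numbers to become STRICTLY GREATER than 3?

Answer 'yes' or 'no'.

Current gcd = 3
gcd of all OTHER numbers (without N[1]=6): gcd([39, 33, 39, 6]) = 3
The new gcd after any change is gcd(3, new_value).
This can be at most 3.
Since 3 = old gcd 3, the gcd can only stay the same or decrease.

Answer: no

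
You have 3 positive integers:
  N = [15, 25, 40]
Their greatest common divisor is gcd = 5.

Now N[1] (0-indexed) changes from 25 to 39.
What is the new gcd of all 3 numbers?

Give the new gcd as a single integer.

Numbers: [15, 25, 40], gcd = 5
Change: index 1, 25 -> 39
gcd of the OTHER numbers (without index 1): gcd([15, 40]) = 5
New gcd = gcd(g_others, new_val) = gcd(5, 39) = 1

Answer: 1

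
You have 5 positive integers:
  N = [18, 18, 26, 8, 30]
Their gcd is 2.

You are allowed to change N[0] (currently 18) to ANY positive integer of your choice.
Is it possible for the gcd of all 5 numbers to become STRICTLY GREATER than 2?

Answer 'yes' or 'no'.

Answer: no

Derivation:
Current gcd = 2
gcd of all OTHER numbers (without N[0]=18): gcd([18, 26, 8, 30]) = 2
The new gcd after any change is gcd(2, new_value).
This can be at most 2.
Since 2 = old gcd 2, the gcd can only stay the same or decrease.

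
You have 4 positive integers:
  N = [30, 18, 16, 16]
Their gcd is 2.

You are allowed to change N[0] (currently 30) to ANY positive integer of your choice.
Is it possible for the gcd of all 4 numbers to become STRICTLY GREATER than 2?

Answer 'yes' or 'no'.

Answer: no

Derivation:
Current gcd = 2
gcd of all OTHER numbers (without N[0]=30): gcd([18, 16, 16]) = 2
The new gcd after any change is gcd(2, new_value).
This can be at most 2.
Since 2 = old gcd 2, the gcd can only stay the same or decrease.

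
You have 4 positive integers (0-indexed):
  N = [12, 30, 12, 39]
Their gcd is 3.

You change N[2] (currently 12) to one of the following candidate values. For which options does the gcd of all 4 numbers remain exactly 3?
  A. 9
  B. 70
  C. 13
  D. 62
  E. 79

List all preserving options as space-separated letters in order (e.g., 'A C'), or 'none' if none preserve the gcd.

Old gcd = 3; gcd of others (without N[2]) = 3
New gcd for candidate v: gcd(3, v). Preserves old gcd iff gcd(3, v) = 3.
  Option A: v=9, gcd(3,9)=3 -> preserves
  Option B: v=70, gcd(3,70)=1 -> changes
  Option C: v=13, gcd(3,13)=1 -> changes
  Option D: v=62, gcd(3,62)=1 -> changes
  Option E: v=79, gcd(3,79)=1 -> changes

Answer: A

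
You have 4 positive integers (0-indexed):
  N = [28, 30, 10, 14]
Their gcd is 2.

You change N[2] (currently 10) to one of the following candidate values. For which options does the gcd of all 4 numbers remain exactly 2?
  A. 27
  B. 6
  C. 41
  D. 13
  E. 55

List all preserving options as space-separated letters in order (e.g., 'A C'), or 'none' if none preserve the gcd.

Answer: B

Derivation:
Old gcd = 2; gcd of others (without N[2]) = 2
New gcd for candidate v: gcd(2, v). Preserves old gcd iff gcd(2, v) = 2.
  Option A: v=27, gcd(2,27)=1 -> changes
  Option B: v=6, gcd(2,6)=2 -> preserves
  Option C: v=41, gcd(2,41)=1 -> changes
  Option D: v=13, gcd(2,13)=1 -> changes
  Option E: v=55, gcd(2,55)=1 -> changes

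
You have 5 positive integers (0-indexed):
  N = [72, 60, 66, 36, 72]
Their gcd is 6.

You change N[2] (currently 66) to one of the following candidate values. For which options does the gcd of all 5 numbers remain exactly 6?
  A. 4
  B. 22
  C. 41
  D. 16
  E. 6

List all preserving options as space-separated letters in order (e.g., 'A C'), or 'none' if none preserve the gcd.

Old gcd = 6; gcd of others (without N[2]) = 12
New gcd for candidate v: gcd(12, v). Preserves old gcd iff gcd(12, v) = 6.
  Option A: v=4, gcd(12,4)=4 -> changes
  Option B: v=22, gcd(12,22)=2 -> changes
  Option C: v=41, gcd(12,41)=1 -> changes
  Option D: v=16, gcd(12,16)=4 -> changes
  Option E: v=6, gcd(12,6)=6 -> preserves

Answer: E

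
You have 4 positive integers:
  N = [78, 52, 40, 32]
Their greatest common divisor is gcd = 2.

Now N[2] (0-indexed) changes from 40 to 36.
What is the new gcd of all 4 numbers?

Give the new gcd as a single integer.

Answer: 2

Derivation:
Numbers: [78, 52, 40, 32], gcd = 2
Change: index 2, 40 -> 36
gcd of the OTHER numbers (without index 2): gcd([78, 52, 32]) = 2
New gcd = gcd(g_others, new_val) = gcd(2, 36) = 2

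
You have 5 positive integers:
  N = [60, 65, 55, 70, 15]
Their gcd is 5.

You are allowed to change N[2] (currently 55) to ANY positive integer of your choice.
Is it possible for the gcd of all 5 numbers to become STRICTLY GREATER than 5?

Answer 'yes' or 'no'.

Answer: no

Derivation:
Current gcd = 5
gcd of all OTHER numbers (without N[2]=55): gcd([60, 65, 70, 15]) = 5
The new gcd after any change is gcd(5, new_value).
This can be at most 5.
Since 5 = old gcd 5, the gcd can only stay the same or decrease.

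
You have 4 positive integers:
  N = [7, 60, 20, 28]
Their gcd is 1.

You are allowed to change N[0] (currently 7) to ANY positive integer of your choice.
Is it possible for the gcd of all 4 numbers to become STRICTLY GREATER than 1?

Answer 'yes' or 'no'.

Current gcd = 1
gcd of all OTHER numbers (without N[0]=7): gcd([60, 20, 28]) = 4
The new gcd after any change is gcd(4, new_value).
This can be at most 4.
Since 4 > old gcd 1, the gcd CAN increase (e.g., set N[0] = 4).

Answer: yes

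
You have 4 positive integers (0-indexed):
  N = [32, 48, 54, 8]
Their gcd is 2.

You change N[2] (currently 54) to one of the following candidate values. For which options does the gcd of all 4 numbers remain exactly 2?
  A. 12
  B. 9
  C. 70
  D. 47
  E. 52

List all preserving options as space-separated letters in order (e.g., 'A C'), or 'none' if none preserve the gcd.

Old gcd = 2; gcd of others (without N[2]) = 8
New gcd for candidate v: gcd(8, v). Preserves old gcd iff gcd(8, v) = 2.
  Option A: v=12, gcd(8,12)=4 -> changes
  Option B: v=9, gcd(8,9)=1 -> changes
  Option C: v=70, gcd(8,70)=2 -> preserves
  Option D: v=47, gcd(8,47)=1 -> changes
  Option E: v=52, gcd(8,52)=4 -> changes

Answer: C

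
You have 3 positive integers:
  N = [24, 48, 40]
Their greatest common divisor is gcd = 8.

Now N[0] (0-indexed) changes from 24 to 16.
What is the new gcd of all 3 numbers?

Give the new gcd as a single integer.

Answer: 8

Derivation:
Numbers: [24, 48, 40], gcd = 8
Change: index 0, 24 -> 16
gcd of the OTHER numbers (without index 0): gcd([48, 40]) = 8
New gcd = gcd(g_others, new_val) = gcd(8, 16) = 8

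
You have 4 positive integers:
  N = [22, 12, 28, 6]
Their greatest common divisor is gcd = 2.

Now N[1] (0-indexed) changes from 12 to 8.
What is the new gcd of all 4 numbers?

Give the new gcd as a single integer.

Numbers: [22, 12, 28, 6], gcd = 2
Change: index 1, 12 -> 8
gcd of the OTHER numbers (without index 1): gcd([22, 28, 6]) = 2
New gcd = gcd(g_others, new_val) = gcd(2, 8) = 2

Answer: 2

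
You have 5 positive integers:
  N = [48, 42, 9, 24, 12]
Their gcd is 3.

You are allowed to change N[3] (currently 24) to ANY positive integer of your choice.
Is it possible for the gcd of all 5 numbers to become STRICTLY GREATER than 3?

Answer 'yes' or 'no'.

Current gcd = 3
gcd of all OTHER numbers (without N[3]=24): gcd([48, 42, 9, 12]) = 3
The new gcd after any change is gcd(3, new_value).
This can be at most 3.
Since 3 = old gcd 3, the gcd can only stay the same or decrease.

Answer: no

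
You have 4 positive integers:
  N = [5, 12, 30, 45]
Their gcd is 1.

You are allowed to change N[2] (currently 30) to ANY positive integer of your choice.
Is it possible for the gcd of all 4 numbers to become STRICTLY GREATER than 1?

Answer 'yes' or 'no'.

Answer: no

Derivation:
Current gcd = 1
gcd of all OTHER numbers (without N[2]=30): gcd([5, 12, 45]) = 1
The new gcd after any change is gcd(1, new_value).
This can be at most 1.
Since 1 = old gcd 1, the gcd can only stay the same or decrease.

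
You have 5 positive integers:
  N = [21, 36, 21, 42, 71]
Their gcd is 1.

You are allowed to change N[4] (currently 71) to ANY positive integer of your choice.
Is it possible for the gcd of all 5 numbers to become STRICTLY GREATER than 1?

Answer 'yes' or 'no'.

Answer: yes

Derivation:
Current gcd = 1
gcd of all OTHER numbers (without N[4]=71): gcd([21, 36, 21, 42]) = 3
The new gcd after any change is gcd(3, new_value).
This can be at most 3.
Since 3 > old gcd 1, the gcd CAN increase (e.g., set N[4] = 3).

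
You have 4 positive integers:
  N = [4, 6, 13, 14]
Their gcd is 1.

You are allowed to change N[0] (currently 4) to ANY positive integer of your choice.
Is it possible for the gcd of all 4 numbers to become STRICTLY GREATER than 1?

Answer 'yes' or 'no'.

Answer: no

Derivation:
Current gcd = 1
gcd of all OTHER numbers (without N[0]=4): gcd([6, 13, 14]) = 1
The new gcd after any change is gcd(1, new_value).
This can be at most 1.
Since 1 = old gcd 1, the gcd can only stay the same or decrease.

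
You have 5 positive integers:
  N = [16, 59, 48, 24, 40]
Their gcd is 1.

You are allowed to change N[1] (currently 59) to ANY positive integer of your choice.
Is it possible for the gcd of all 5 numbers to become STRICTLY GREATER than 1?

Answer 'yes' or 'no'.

Answer: yes

Derivation:
Current gcd = 1
gcd of all OTHER numbers (without N[1]=59): gcd([16, 48, 24, 40]) = 8
The new gcd after any change is gcd(8, new_value).
This can be at most 8.
Since 8 > old gcd 1, the gcd CAN increase (e.g., set N[1] = 8).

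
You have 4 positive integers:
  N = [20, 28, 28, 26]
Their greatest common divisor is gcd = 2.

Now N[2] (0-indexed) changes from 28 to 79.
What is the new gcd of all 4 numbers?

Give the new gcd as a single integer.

Numbers: [20, 28, 28, 26], gcd = 2
Change: index 2, 28 -> 79
gcd of the OTHER numbers (without index 2): gcd([20, 28, 26]) = 2
New gcd = gcd(g_others, new_val) = gcd(2, 79) = 1

Answer: 1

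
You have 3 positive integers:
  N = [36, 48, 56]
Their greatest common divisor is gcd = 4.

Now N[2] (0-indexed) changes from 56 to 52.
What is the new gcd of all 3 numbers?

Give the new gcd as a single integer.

Numbers: [36, 48, 56], gcd = 4
Change: index 2, 56 -> 52
gcd of the OTHER numbers (without index 2): gcd([36, 48]) = 12
New gcd = gcd(g_others, new_val) = gcd(12, 52) = 4

Answer: 4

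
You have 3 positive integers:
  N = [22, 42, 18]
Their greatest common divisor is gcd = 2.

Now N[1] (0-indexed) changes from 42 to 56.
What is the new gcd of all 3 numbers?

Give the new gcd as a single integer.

Answer: 2

Derivation:
Numbers: [22, 42, 18], gcd = 2
Change: index 1, 42 -> 56
gcd of the OTHER numbers (without index 1): gcd([22, 18]) = 2
New gcd = gcd(g_others, new_val) = gcd(2, 56) = 2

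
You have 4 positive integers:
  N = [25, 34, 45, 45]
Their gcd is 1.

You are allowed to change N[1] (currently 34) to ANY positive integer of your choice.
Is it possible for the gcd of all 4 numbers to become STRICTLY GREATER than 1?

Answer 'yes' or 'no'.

Answer: yes

Derivation:
Current gcd = 1
gcd of all OTHER numbers (without N[1]=34): gcd([25, 45, 45]) = 5
The new gcd after any change is gcd(5, new_value).
This can be at most 5.
Since 5 > old gcd 1, the gcd CAN increase (e.g., set N[1] = 5).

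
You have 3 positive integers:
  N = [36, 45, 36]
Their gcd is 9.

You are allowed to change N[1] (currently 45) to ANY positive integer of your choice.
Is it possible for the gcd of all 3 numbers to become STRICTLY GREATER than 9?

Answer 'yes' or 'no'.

Answer: yes

Derivation:
Current gcd = 9
gcd of all OTHER numbers (without N[1]=45): gcd([36, 36]) = 36
The new gcd after any change is gcd(36, new_value).
This can be at most 36.
Since 36 > old gcd 9, the gcd CAN increase (e.g., set N[1] = 36).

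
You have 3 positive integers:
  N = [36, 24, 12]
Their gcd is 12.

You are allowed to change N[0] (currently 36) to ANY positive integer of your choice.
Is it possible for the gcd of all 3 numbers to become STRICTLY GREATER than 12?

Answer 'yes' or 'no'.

Answer: no

Derivation:
Current gcd = 12
gcd of all OTHER numbers (without N[0]=36): gcd([24, 12]) = 12
The new gcd after any change is gcd(12, new_value).
This can be at most 12.
Since 12 = old gcd 12, the gcd can only stay the same or decrease.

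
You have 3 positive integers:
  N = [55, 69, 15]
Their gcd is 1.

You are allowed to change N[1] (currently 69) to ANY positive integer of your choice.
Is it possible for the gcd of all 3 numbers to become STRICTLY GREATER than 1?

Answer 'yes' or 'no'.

Current gcd = 1
gcd of all OTHER numbers (without N[1]=69): gcd([55, 15]) = 5
The new gcd after any change is gcd(5, new_value).
This can be at most 5.
Since 5 > old gcd 1, the gcd CAN increase (e.g., set N[1] = 5).

Answer: yes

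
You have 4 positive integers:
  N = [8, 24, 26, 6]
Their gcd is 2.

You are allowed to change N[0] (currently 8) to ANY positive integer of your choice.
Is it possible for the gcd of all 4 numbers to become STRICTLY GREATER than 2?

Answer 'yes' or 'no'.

Current gcd = 2
gcd of all OTHER numbers (without N[0]=8): gcd([24, 26, 6]) = 2
The new gcd after any change is gcd(2, new_value).
This can be at most 2.
Since 2 = old gcd 2, the gcd can only stay the same or decrease.

Answer: no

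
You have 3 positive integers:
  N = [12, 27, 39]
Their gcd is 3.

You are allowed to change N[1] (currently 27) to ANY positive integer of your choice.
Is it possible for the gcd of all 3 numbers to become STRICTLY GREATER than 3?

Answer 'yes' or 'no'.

Answer: no

Derivation:
Current gcd = 3
gcd of all OTHER numbers (without N[1]=27): gcd([12, 39]) = 3
The new gcd after any change is gcd(3, new_value).
This can be at most 3.
Since 3 = old gcd 3, the gcd can only stay the same or decrease.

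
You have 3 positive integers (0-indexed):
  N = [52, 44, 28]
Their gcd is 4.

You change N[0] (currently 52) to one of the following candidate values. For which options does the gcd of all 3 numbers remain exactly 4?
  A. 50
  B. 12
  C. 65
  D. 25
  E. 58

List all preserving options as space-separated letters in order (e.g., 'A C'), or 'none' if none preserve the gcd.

Answer: B

Derivation:
Old gcd = 4; gcd of others (without N[0]) = 4
New gcd for candidate v: gcd(4, v). Preserves old gcd iff gcd(4, v) = 4.
  Option A: v=50, gcd(4,50)=2 -> changes
  Option B: v=12, gcd(4,12)=4 -> preserves
  Option C: v=65, gcd(4,65)=1 -> changes
  Option D: v=25, gcd(4,25)=1 -> changes
  Option E: v=58, gcd(4,58)=2 -> changes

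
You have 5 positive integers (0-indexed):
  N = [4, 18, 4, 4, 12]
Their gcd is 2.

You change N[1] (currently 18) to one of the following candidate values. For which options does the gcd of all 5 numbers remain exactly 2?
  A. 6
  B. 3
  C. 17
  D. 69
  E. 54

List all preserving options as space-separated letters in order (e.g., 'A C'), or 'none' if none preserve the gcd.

Old gcd = 2; gcd of others (without N[1]) = 4
New gcd for candidate v: gcd(4, v). Preserves old gcd iff gcd(4, v) = 2.
  Option A: v=6, gcd(4,6)=2 -> preserves
  Option B: v=3, gcd(4,3)=1 -> changes
  Option C: v=17, gcd(4,17)=1 -> changes
  Option D: v=69, gcd(4,69)=1 -> changes
  Option E: v=54, gcd(4,54)=2 -> preserves

Answer: A E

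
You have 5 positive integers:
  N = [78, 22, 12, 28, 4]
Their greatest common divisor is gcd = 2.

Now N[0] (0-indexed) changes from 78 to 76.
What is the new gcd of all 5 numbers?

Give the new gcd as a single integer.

Numbers: [78, 22, 12, 28, 4], gcd = 2
Change: index 0, 78 -> 76
gcd of the OTHER numbers (without index 0): gcd([22, 12, 28, 4]) = 2
New gcd = gcd(g_others, new_val) = gcd(2, 76) = 2

Answer: 2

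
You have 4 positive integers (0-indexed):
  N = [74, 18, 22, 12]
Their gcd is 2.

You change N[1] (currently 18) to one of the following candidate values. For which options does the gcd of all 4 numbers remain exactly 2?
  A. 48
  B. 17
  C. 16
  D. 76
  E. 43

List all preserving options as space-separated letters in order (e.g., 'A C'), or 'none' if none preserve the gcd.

Answer: A C D

Derivation:
Old gcd = 2; gcd of others (without N[1]) = 2
New gcd for candidate v: gcd(2, v). Preserves old gcd iff gcd(2, v) = 2.
  Option A: v=48, gcd(2,48)=2 -> preserves
  Option B: v=17, gcd(2,17)=1 -> changes
  Option C: v=16, gcd(2,16)=2 -> preserves
  Option D: v=76, gcd(2,76)=2 -> preserves
  Option E: v=43, gcd(2,43)=1 -> changes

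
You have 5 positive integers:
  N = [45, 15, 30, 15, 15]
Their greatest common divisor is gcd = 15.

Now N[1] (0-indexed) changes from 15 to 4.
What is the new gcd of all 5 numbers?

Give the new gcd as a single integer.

Answer: 1

Derivation:
Numbers: [45, 15, 30, 15, 15], gcd = 15
Change: index 1, 15 -> 4
gcd of the OTHER numbers (without index 1): gcd([45, 30, 15, 15]) = 15
New gcd = gcd(g_others, new_val) = gcd(15, 4) = 1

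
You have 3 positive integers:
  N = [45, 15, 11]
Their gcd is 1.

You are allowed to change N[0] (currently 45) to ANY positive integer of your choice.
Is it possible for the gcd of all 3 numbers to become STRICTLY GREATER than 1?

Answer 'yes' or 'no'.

Current gcd = 1
gcd of all OTHER numbers (without N[0]=45): gcd([15, 11]) = 1
The new gcd after any change is gcd(1, new_value).
This can be at most 1.
Since 1 = old gcd 1, the gcd can only stay the same or decrease.

Answer: no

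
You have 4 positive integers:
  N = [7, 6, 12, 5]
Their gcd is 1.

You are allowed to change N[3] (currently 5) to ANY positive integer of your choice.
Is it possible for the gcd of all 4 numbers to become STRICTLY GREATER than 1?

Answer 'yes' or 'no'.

Current gcd = 1
gcd of all OTHER numbers (without N[3]=5): gcd([7, 6, 12]) = 1
The new gcd after any change is gcd(1, new_value).
This can be at most 1.
Since 1 = old gcd 1, the gcd can only stay the same or decrease.

Answer: no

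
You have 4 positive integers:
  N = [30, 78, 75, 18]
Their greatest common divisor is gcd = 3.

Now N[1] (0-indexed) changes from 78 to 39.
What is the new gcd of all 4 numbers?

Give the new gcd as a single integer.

Answer: 3

Derivation:
Numbers: [30, 78, 75, 18], gcd = 3
Change: index 1, 78 -> 39
gcd of the OTHER numbers (without index 1): gcd([30, 75, 18]) = 3
New gcd = gcd(g_others, new_val) = gcd(3, 39) = 3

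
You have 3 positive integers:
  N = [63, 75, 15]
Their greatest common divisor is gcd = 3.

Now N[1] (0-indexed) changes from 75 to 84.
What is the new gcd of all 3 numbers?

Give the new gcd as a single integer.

Answer: 3

Derivation:
Numbers: [63, 75, 15], gcd = 3
Change: index 1, 75 -> 84
gcd of the OTHER numbers (without index 1): gcd([63, 15]) = 3
New gcd = gcd(g_others, new_val) = gcd(3, 84) = 3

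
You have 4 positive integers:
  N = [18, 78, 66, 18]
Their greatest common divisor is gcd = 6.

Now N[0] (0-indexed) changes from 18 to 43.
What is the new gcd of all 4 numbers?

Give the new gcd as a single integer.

Numbers: [18, 78, 66, 18], gcd = 6
Change: index 0, 18 -> 43
gcd of the OTHER numbers (without index 0): gcd([78, 66, 18]) = 6
New gcd = gcd(g_others, new_val) = gcd(6, 43) = 1

Answer: 1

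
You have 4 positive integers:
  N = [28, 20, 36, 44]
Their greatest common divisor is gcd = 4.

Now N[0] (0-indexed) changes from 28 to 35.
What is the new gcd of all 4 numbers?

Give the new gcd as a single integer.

Answer: 1

Derivation:
Numbers: [28, 20, 36, 44], gcd = 4
Change: index 0, 28 -> 35
gcd of the OTHER numbers (without index 0): gcd([20, 36, 44]) = 4
New gcd = gcd(g_others, new_val) = gcd(4, 35) = 1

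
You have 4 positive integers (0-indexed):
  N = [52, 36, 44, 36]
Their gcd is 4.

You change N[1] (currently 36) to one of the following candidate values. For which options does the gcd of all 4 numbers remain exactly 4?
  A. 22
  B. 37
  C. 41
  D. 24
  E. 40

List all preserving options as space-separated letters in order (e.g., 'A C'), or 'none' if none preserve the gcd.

Old gcd = 4; gcd of others (without N[1]) = 4
New gcd for candidate v: gcd(4, v). Preserves old gcd iff gcd(4, v) = 4.
  Option A: v=22, gcd(4,22)=2 -> changes
  Option B: v=37, gcd(4,37)=1 -> changes
  Option C: v=41, gcd(4,41)=1 -> changes
  Option D: v=24, gcd(4,24)=4 -> preserves
  Option E: v=40, gcd(4,40)=4 -> preserves

Answer: D E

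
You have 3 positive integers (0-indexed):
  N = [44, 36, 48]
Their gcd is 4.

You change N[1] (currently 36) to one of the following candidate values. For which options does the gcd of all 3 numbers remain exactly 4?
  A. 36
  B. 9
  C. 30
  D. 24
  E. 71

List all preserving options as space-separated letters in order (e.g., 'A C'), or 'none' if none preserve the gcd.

Old gcd = 4; gcd of others (without N[1]) = 4
New gcd for candidate v: gcd(4, v). Preserves old gcd iff gcd(4, v) = 4.
  Option A: v=36, gcd(4,36)=4 -> preserves
  Option B: v=9, gcd(4,9)=1 -> changes
  Option C: v=30, gcd(4,30)=2 -> changes
  Option D: v=24, gcd(4,24)=4 -> preserves
  Option E: v=71, gcd(4,71)=1 -> changes

Answer: A D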